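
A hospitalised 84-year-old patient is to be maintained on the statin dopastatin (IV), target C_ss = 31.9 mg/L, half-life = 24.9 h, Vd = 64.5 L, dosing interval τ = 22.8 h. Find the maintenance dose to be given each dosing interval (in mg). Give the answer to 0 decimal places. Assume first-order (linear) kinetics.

1306 mg

k = ln2 / t½ = 0.693147 / 24.9 = 0.02784 h⁻¹
CL = k × Vd = 0.02784 × 64.5 = 1.796 L/h
At steady state, Dose/τ = Css × CL.
Dose = Css × CL × τ = 31.9 × 1.796 × 22.8 = 1306 mg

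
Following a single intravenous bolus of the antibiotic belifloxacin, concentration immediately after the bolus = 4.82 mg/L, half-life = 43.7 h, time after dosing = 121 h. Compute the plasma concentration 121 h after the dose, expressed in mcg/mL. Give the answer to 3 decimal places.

k = ln2 / t½ = 0.693147 / 43.7 = 0.01586 h⁻¹
C = C₀ · e^(−k·t) = 4.820 × e^(−0.01586 × 121)
  = 4.820 × 0.1467 = 0.7071 mg/L
(0.7071 mg/L = 0.7071 mcg/mL)

0.707 mcg/mL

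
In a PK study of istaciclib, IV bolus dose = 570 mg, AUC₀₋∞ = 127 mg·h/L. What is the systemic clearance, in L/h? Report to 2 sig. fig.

4.5 L/h

CL = Dose / AUC = 570 / 127 = 4.488 L/h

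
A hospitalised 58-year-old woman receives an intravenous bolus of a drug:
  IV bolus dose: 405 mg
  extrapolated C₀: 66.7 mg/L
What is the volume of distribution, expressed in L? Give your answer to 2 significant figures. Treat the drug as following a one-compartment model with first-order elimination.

Vd = Dose / C₀ = 405.0 / 66.7 = 6.072 L

6.1 L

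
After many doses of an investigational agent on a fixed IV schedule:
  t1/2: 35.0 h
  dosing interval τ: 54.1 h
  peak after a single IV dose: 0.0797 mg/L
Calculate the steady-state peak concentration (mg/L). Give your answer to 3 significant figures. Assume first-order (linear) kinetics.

k = ln2 / t½ = 0.693147 / 35.0 = 0.01980 h⁻¹
e^(−kτ) = e^(−0.01980 × 54.1) = 0.3426
Accumulation ratio R = 1 / (1 − e^(−kτ)) = 1 / (1 − 0.3426) = 1.521
Steady-state peak = C₀ × R = 0.0797 × 1.521 = 0.1212 mg/L

0.121 mg/L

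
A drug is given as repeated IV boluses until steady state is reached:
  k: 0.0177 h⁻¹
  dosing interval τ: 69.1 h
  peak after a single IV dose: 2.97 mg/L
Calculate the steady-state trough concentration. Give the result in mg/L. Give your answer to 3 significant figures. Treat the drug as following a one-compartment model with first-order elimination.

1.24 mg/L

e^(−kτ) = e^(−0.01770 × 69.1) = 0.2943
Accumulation ratio R = 1 / (1 − e^(−kτ)) = 1 / (1 − 0.2943) = 1.417
Steady-state trough = C₀ × R × e^(−kτ) = 2.97 × 1.417 × 0.2943 = 1.239 mg/L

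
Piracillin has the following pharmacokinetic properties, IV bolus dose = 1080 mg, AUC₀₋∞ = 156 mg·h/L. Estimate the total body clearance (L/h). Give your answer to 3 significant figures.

CL = Dose / AUC = 1080 / 156 = 6.923 L/h

6.92 L/h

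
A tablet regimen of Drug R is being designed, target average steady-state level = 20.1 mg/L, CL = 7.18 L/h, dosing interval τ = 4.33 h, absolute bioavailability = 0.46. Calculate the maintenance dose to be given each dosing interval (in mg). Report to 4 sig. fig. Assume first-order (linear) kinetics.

1358 mg

At steady state, F × (Dose/τ) = Css × CL.
Dose = Css × CL × τ / F = 20.1 × 7.180 × 4.33 / 0.46 = 1358 mg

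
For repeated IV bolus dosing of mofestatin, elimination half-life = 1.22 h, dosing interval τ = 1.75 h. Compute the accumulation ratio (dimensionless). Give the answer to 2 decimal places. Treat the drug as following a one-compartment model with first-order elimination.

1.59

k = ln2 / t½ = 0.693147 / 1.22 = 0.5682 h⁻¹
e^(−kτ) = e^(−0.5682 × 1.75) = 0.3700
Accumulation ratio R = 1 / (1 − e^(−kτ)) = 1 / (1 − 0.3700) = 1.587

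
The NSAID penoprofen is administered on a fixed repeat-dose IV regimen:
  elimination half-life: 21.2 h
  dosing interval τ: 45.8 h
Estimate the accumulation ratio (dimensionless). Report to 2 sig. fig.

k = ln2 / t½ = 0.693147 / 21.2 = 0.03270 h⁻¹
e^(−kτ) = e^(−0.03270 × 45.8) = 0.2237
Accumulation ratio R = 1 / (1 − e^(−kτ)) = 1 / (1 − 0.2237) = 1.288

1.3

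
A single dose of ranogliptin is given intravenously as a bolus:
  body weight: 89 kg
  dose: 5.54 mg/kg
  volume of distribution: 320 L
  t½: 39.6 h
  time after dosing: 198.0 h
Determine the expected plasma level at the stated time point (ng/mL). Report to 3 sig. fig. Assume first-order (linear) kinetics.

48.2 ng/mL

Total dose = 5.54 × 89 = 493.1 mg
C₀ = Dose / Vd = 493.1 / 320 = 1.541 mg/L
k = ln2 / t½ = 0.693147 / 39.6 = 0.01750 h⁻¹
t / t½ = 198.0 / 39.6 = 5 half-lives
C = C₀ × (1/2)^5 = 1.541 × 0.03125 = 0.04816 mg/L
Convert: 0.04816 mg/L × 1000 = 48.16 ng/mL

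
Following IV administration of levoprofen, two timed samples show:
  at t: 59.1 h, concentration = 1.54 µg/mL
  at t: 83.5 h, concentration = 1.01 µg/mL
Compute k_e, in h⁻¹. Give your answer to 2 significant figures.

0.017 h⁻¹

k = ln(C₁/C₂) / (t₂ − t₁) = ln(1.54/1.01) / (83.5 − 59.1)
  = 0.4218 / 24.40 = 0.01729 h⁻¹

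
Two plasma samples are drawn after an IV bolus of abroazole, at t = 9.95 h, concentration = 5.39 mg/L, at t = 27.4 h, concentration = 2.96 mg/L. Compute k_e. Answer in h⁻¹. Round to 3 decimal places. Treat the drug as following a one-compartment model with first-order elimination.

0.034 h⁻¹

k = ln(C₁/C₂) / (t₂ − t₁) = ln(5.39/2.96) / (27.4 − 9.95)
  = 0.5994 / 17.45 = 0.03435 h⁻¹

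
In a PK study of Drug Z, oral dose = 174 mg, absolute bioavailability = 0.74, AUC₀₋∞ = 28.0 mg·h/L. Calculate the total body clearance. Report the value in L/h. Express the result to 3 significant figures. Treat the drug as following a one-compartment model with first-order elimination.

4.60 L/h

CL = F·Dose / AUC = 0.74 × 174 / 28.0 = 4.599 L/h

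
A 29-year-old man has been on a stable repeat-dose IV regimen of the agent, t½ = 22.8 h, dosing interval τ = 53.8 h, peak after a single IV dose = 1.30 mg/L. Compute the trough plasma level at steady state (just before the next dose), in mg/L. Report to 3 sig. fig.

0.315 mg/L

k = ln2 / t½ = 0.693147 / 22.8 = 0.03040 h⁻¹
e^(−kτ) = e^(−0.03040 × 53.8) = 0.1949
Accumulation ratio R = 1 / (1 − e^(−kτ)) = 1 / (1 − 0.1949) = 1.242
Steady-state trough = C₀ × R × e^(−kτ) = 1.30 × 1.242 × 0.1949 = 0.3147 mg/L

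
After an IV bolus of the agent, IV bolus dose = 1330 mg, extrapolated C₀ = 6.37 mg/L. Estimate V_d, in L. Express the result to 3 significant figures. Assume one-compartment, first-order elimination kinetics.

209 L

Vd = Dose / C₀ = 1330 / 6.37 = 208.8 L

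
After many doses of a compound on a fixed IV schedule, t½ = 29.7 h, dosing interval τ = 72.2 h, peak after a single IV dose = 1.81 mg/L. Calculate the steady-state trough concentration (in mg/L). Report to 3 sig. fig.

0.412 mg/L

k = ln2 / t½ = 0.693147 / 29.7 = 0.02334 h⁻¹
e^(−kτ) = e^(−0.02334 × 72.2) = 0.1854
Accumulation ratio R = 1 / (1 − e^(−kτ)) = 1 / (1 − 0.1854) = 1.228
Steady-state trough = C₀ × R × e^(−kτ) = 1.81 × 1.228 × 0.1854 = 0.4121 mg/L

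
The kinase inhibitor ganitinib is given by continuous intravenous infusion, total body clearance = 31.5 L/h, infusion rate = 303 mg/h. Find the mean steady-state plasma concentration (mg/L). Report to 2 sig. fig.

At steady state Css = R₀ / CL = 303 / 31.50 = 9.619 mg/L

9.6 mg/L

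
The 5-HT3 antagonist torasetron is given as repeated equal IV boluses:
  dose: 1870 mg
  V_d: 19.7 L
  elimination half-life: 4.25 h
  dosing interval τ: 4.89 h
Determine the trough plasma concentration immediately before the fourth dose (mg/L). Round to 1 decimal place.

70.7 mg/L

C₀ per dose = Dose / Vd = 1870 / 19.7 = 94.92 mg/L
k = ln2 / t½ = 0.693147 / 4.25 = 0.1631 h⁻¹
Fraction remaining after one interval: r = e^(−kτ) = e^(−0.1631 × 4.89) = 0.4504
Before dose 4, 3 doses have been given (aged 1τ, 2τ, 3τ).
C_trough = C₀ × (r + r² + … + r^3) = C₀ × r(1−r^3)/(1−r)
        = 94.92 × 0.4504 × (1 − 0.09137) / (1 − 0.4504) = 70.68 mg/L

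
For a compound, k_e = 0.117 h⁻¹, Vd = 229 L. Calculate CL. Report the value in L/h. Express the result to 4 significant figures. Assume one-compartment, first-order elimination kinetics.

CL = k × Vd = 0.117 × 229 = 26.79 L/h

26.79 L/h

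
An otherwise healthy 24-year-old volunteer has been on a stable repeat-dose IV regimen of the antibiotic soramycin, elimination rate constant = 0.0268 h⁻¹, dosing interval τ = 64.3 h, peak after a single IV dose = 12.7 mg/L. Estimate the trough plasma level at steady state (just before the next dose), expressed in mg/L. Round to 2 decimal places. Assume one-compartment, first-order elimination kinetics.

e^(−kτ) = e^(−0.02680 × 64.3) = 0.1785
Accumulation ratio R = 1 / (1 − e^(−kτ)) = 1 / (1 − 0.1785) = 1.217
Steady-state trough = C₀ × R × e^(−kτ) = 12.7 × 1.217 × 0.1785 = 2.759 mg/L

2.76 mg/L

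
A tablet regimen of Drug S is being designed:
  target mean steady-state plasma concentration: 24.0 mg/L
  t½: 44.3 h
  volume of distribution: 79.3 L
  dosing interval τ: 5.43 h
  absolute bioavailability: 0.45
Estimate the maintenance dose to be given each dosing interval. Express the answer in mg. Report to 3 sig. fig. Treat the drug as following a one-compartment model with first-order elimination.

359 mg

k = ln2 / t½ = 0.693147 / 44.3 = 0.01565 h⁻¹
CL = k × Vd = 0.01565 × 79.3 = 1.241 L/h
At steady state, F × (Dose/τ) = Css × CL.
Dose = Css × CL × τ / F = 24.0 × 1.241 × 5.43 / 0.45 = 359.4 mg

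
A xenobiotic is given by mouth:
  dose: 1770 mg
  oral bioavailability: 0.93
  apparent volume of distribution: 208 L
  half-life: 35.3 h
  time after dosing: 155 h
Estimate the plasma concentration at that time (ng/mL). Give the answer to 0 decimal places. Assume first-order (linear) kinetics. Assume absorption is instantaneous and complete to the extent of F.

Amount reaching circulation = F × Dose = 0.93 × 1770 = 1646 mg
C₀ = F·Dose / Vd = 1646 / 208 = 7.913 mg/L
k = ln2 / t½ = 0.693147 / 35.3 = 0.01964 h⁻¹
C = C₀ · e^(−k·t) = 7.913 × e^(−0.01964 × 155)
  = 7.913 × 0.04763 = 0.3769 mg/L
Convert: 0.3769 mg/L × 1000 = 376.9 ng/mL

377 ng/mL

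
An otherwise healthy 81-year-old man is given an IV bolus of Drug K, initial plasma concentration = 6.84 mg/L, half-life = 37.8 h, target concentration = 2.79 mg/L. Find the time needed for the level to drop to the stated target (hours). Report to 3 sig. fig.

k = ln2 / t½ = 0.693147 / 37.8 = 0.01834 h⁻¹
t = ln(C₀ / C) / k = ln(6.840 / 2.79) / 0.01834
  = ln(2.452) / 0.01834 = 0.8969 / 0.01834 = 48.90 h

48.9 h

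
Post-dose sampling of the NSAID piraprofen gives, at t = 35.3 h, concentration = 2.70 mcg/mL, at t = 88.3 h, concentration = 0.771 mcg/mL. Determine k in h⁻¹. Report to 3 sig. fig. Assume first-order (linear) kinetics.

0.0236 h⁻¹

k = ln(C₁/C₂) / (t₂ − t₁) = ln(2.70/0.771) / (88.3 − 35.3)
  = 1.253 / 53.00 = 0.02364 h⁻¹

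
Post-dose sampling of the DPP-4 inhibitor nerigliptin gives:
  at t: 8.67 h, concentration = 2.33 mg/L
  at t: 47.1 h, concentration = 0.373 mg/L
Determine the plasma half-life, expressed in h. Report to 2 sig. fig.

15 h

k = ln(C₁/C₂) / (t₂ − t₁) = ln(2.33/0.373) / (47.1 − 8.67)
  = 1.832 / 38.43 = 0.04767 h⁻¹
t½ = ln2 / k = 0.693147 / 0.04767 = 14.54 h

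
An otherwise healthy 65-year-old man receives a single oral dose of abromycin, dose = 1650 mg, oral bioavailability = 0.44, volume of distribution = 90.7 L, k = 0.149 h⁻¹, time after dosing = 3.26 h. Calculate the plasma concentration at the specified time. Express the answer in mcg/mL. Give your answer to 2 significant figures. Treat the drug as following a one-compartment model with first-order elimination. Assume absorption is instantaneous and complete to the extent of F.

4.9 mcg/mL

Amount reaching circulation = F × Dose = 0.44 × 1650 = 726.0 mg
C₀ = F·Dose / Vd = 726.0 / 90.7 = 8.004 mg/L
C = C₀ · e^(−k·t) = 8.004 × e^(−0.1490 × 3.26)
  = 8.004 × 0.6152 = 4.924 mg/L
(4.924 mg/L = 4.924 mcg/mL)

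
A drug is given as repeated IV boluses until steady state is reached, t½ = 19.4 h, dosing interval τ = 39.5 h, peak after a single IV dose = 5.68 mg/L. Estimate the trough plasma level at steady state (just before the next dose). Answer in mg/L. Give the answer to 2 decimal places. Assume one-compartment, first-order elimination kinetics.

1.83 mg/L

k = ln2 / t½ = 0.693147 / 19.4 = 0.03573 h⁻¹
e^(−kτ) = e^(−0.03573 × 39.5) = 0.2438
Accumulation ratio R = 1 / (1 − e^(−kτ)) = 1 / (1 − 0.2438) = 1.322
Steady-state trough = C₀ × R × e^(−kτ) = 5.68 × 1.322 × 0.2438 = 1.831 mg/L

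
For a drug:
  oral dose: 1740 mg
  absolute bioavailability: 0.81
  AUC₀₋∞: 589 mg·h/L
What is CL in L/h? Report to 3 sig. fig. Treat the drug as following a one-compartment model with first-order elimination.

2.39 L/h

CL = F·Dose / AUC = 0.81 × 1740 / 589 = 2.393 L/h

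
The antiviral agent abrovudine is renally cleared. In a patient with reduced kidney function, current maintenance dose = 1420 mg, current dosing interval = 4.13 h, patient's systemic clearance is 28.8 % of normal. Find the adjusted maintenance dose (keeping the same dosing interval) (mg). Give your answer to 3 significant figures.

To keep the same average steady-state level, dosing rate must scale with clearance.
CL ratio = 28.8 / 100 = 0.2880
New dose (same interval) = 1420 × 0.2880 = 409.0 mg

409 mg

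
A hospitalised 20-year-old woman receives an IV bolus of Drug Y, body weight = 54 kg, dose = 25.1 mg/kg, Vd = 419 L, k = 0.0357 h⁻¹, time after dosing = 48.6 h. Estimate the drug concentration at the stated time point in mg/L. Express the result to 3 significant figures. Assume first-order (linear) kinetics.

0.571 mg/L

Total dose = 25.1 × 54 = 1355 mg
C₀ = Dose / Vd = 1355 / 419 = 3.234 mg/L
C = C₀ · e^(−k·t) = 3.234 × e^(−0.03570 × 48.6)
  = 3.234 × 0.1764 = 0.5705 mg/L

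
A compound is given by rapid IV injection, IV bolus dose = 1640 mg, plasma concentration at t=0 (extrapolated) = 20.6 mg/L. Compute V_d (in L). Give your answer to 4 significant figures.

79.61 L

Vd = Dose / C₀ = 1640 / 20.6 = 79.61 L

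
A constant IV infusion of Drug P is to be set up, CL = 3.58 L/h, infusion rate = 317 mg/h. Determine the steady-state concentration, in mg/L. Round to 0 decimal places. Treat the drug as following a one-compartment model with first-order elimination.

At steady state Css = R₀ / CL = 317 / 3.580 = 88.55 mg/L

89 mg/L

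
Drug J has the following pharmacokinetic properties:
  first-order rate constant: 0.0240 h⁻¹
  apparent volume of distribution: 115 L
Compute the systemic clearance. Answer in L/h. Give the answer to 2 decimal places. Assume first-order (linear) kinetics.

2.76 L/h

CL = k × Vd = 0.0240 × 115 = 2.760 L/h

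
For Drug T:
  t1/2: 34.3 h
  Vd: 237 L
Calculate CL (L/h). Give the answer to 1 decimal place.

k = ln2 / t½ = 0.693147 / 34.3 = 0.02021 h⁻¹
CL = k × Vd = 0.02021 × 237 = 4.790 L/h

4.8 L/h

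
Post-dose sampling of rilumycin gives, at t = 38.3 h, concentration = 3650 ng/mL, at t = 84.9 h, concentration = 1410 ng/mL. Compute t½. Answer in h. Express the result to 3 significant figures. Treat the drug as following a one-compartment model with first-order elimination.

34.0 h

k = ln(C₁/C₂) / (t₂ − t₁) = ln(3650/1410) / (84.9 − 38.3)
  = 0.9511 / 46.60 = 0.02041 h⁻¹
t½ = ln2 / k = 0.693147 / 0.02041 = 33.96 h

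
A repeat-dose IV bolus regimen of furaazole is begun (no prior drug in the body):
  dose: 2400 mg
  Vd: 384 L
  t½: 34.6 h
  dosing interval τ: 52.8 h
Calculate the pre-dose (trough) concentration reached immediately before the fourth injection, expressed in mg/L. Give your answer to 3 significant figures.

3.19 mg/L

C₀ per dose = Dose / Vd = 2400 / 384 = 6.250 mg/L
k = ln2 / t½ = 0.693147 / 34.6 = 0.02003 h⁻¹
Fraction remaining after one interval: r = e^(−kτ) = e^(−0.02003 × 52.8) = 0.3473
Before dose 4, 3 doses have been given (aged 1τ, 2τ, 3τ).
C_trough = C₀ × (r + r² + … + r^3) = C₀ × r(1−r^3)/(1−r)
        = 6.250 × 0.3473 × (1 − 0.04189) / (1 − 0.3473) = 3.186 mg/L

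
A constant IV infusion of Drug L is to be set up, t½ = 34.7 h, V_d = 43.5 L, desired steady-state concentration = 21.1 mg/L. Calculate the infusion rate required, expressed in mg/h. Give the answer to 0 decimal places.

18 mg/h

k = ln2 / t½ = 0.693147 / 34.7 = 0.01998 h⁻¹
CL = k × Vd = 0.01998 × 43.5 = 0.8691 L/h
At steady state, infusion rate R₀ = Css × CL = 21.1 × 0.8691 = 18.34 mg/h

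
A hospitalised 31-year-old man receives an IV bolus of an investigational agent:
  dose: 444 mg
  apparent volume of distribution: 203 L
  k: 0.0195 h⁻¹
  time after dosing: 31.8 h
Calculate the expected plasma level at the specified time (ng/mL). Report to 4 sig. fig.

C₀ = Dose / Vd = 444.0 / 203 = 2.187 mg/L
C = C₀ · e^(−k·t) = 2.187 × e^(−0.01950 × 31.8)
  = 2.187 × 0.5379 = 1.176 mg/L
Convert: 1.176 mg/L × 1000 = 1176 ng/mL

1176 ng/mL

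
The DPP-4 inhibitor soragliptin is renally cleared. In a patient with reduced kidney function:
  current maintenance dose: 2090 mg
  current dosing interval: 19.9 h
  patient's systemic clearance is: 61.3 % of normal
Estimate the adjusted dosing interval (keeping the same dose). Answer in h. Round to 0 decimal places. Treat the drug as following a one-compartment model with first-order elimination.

To keep the same average steady-state level, dosing rate must scale with clearance.
CL ratio = 61.3 / 100 = 0.6130
New interval (same dose) = 19.9 / 0.6130 = 32.46 h

32 h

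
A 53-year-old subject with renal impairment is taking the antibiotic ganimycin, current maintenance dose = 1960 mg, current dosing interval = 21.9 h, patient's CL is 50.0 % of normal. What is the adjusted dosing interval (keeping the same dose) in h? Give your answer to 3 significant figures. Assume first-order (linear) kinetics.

To keep the same average steady-state level, dosing rate must scale with clearance.
CL ratio = 50.0 / 100 = 0.5000
New interval (same dose) = 21.9 / 0.5000 = 43.80 h

43.8 h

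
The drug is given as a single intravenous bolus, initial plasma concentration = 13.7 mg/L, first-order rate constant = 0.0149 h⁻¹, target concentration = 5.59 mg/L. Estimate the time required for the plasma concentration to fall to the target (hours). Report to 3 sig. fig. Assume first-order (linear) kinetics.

60.2 h

t = ln(C₀ / C) / k = ln(13.70 / 5.59) / 0.01490
  = ln(2.451) / 0.01490 = 0.8965 / 0.01490 = 60.17 h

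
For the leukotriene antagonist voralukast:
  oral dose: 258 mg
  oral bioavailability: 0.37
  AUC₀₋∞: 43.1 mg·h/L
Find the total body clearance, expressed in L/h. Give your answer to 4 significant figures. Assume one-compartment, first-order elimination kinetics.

2.215 L/h

CL = F·Dose / AUC = 0.37 × 258 / 43.1 = 2.215 L/h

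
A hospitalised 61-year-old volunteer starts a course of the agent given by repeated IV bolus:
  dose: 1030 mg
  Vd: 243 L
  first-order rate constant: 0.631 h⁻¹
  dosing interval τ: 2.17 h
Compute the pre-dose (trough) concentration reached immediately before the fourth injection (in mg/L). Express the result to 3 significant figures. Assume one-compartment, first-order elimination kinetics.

1.42 mg/L

C₀ per dose = Dose / Vd = 1030 / 243 = 4.239 mg/L
Fraction remaining after one interval: r = e^(−kτ) = e^(−0.6310 × 2.17) = 0.2543
Before dose 4, 3 doses have been given (aged 1τ, 2τ, 3τ).
C_trough = C₀ × (r + r² + … + r^3) = C₀ × r(1−r^3)/(1−r)
        = 4.239 × 0.2543 × (1 − 0.01645) / (1 − 0.2543) = 1.422 mg/L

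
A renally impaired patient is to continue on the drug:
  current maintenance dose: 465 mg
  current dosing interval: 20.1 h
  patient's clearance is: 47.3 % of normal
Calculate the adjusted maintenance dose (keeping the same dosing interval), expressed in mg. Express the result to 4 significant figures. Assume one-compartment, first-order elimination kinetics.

219.9 mg

To keep the same average steady-state level, dosing rate must scale with clearance.
CL ratio = 47.3 / 100 = 0.4730
New dose (same interval) = 465 × 0.4730 = 219.9 mg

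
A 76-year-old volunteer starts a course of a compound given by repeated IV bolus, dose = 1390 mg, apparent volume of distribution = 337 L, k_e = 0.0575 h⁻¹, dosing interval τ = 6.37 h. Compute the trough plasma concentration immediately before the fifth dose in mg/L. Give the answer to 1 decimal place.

7.2 mg/L

C₀ per dose = Dose / Vd = 1390 / 337 = 4.125 mg/L
Fraction remaining after one interval: r = e^(−kτ) = e^(−0.05750 × 6.37) = 0.6933
Before dose 5, 4 doses have been given (aged 1τ, 2τ, 3τ, 4τ).
C_trough = C₀ × (r + r² + … + r^4) = C₀ × r(1−r^4)/(1−r)
        = 4.125 × 0.6933 × (1 − 0.2310) / (1 − 0.6933) = 7.171 mg/L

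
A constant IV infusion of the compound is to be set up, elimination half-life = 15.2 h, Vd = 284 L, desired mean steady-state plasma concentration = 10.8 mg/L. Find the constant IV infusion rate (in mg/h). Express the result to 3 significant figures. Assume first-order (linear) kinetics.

k = ln2 / t½ = 0.693147 / 15.2 = 0.04560 h⁻¹
CL = k × Vd = 0.04560 × 284 = 12.95 L/h
At steady state, infusion rate R₀ = Css × CL = 10.8 × 12.95 = 139.9 mg/h

140 mg/h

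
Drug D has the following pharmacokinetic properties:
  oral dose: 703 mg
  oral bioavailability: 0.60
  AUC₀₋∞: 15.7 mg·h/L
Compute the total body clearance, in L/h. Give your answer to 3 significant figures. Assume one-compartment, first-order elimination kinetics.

26.9 L/h

CL = F·Dose / AUC = 0.60 × 703 / 15.7 = 26.87 L/h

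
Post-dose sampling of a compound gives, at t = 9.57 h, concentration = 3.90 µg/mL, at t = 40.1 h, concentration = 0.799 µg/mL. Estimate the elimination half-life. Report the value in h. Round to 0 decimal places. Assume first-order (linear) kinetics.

k = ln(C₁/C₂) / (t₂ − t₁) = ln(3.90/0.799) / (40.1 − 9.57)
  = 1.585 / 30.53 = 0.05192 h⁻¹
t½ = ln2 / k = 0.693147 / 0.05192 = 13.35 h

13 h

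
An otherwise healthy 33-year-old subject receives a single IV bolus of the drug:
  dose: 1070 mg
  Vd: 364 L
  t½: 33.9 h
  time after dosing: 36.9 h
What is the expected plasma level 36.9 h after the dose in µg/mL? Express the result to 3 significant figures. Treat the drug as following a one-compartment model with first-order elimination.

C₀ = Dose / Vd = 1070 / 364 = 2.940 mg/L
k = ln2 / t½ = 0.693147 / 33.9 = 0.02045 h⁻¹
C = C₀ · e^(−k·t) = 2.940 × e^(−0.02045 × 36.9)
  = 2.940 × 0.4702 = 1.382 mg/L
(1.382 mg/L = 1.382 µg/mL)

1.38 µg/mL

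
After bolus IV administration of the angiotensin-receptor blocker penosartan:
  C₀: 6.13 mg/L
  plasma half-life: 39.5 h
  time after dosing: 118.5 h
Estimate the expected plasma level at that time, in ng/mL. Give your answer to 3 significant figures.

k = ln2 / t½ = 0.693147 / 39.5 = 0.01755 h⁻¹
t / t½ = 118.5 / 39.5 = 3 half-lives
C = C₀ × (1/2)^3 = 6.130 × 0.1250 = 0.7663 mg/L
Convert: 0.7663 mg/L × 1000 = 766.3 ng/mL

766 ng/mL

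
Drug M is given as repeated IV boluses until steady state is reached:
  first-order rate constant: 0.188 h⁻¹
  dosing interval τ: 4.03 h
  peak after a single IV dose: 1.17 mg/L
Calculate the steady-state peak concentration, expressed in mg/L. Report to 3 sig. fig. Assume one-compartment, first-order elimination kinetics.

e^(−kτ) = e^(−0.1880 × 4.03) = 0.4688
Accumulation ratio R = 1 / (1 − e^(−kτ)) = 1 / (1 − 0.4688) = 1.883
Steady-state peak = C₀ × R = 1.17 × 1.883 = 2.203 mg/L

2.20 mg/L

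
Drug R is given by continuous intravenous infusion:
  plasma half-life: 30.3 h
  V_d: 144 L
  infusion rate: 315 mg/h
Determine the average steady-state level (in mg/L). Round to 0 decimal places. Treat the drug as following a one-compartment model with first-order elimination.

k = ln2 / t½ = 0.693147 / 30.3 = 0.02288 h⁻¹
CL = k × Vd = 0.02288 × 144 = 3.295 L/h
At steady state Css = R₀ / CL = 315 / 3.295 = 95.60 mg/L

96 mg/L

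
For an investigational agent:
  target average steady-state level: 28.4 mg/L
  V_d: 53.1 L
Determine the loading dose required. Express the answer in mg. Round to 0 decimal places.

LD = Css × Vd = 28.4 × 53.1 = 1508 mg

1508 mg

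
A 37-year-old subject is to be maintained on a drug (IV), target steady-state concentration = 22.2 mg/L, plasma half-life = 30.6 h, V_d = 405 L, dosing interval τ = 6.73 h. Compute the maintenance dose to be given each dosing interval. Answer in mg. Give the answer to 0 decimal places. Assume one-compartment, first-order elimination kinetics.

1371 mg

k = ln2 / t½ = 0.693147 / 30.6 = 0.02265 h⁻¹
CL = k × Vd = 0.02265 × 405 = 9.173 L/h
At steady state, Dose/τ = Css × CL.
Dose = Css × CL × τ = 22.2 × 9.173 × 6.73 = 1371 mg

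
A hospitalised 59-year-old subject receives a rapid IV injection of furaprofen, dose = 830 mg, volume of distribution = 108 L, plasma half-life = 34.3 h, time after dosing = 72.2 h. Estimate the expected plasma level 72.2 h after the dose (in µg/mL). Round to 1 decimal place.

1.8 µg/mL

C₀ = Dose / Vd = 830.0 / 108 = 7.685 mg/L
k = ln2 / t½ = 0.693147 / 34.3 = 0.02021 h⁻¹
C = C₀ · e^(−k·t) = 7.685 × e^(−0.02021 × 72.2)
  = 7.685 × 0.2324 = 1.786 mg/L
(1.786 mg/L = 1.786 µg/mL)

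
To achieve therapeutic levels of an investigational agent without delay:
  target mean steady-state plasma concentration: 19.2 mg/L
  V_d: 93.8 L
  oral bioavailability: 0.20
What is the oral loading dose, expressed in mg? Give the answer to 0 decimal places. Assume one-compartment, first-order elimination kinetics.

LD = Css × Vd / F = 19.2 × 93.8 / 0.20 = 9005 mg

9005 mg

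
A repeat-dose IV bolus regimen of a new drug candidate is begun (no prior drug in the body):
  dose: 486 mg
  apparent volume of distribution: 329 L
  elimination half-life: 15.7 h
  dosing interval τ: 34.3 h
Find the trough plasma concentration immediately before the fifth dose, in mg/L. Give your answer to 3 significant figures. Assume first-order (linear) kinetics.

0.416 mg/L

C₀ per dose = Dose / Vd = 486 / 329 = 1.477 mg/L
k = ln2 / t½ = 0.693147 / 15.7 = 0.04415 h⁻¹
Fraction remaining after one interval: r = e^(−kτ) = e^(−0.04415 × 34.3) = 0.2200
Before dose 5, 4 doses have been given (aged 1τ, 2τ, 3τ, 4τ).
C_trough = C₀ × (r + r² + … + r^4) = C₀ × r(1−r^4)/(1−r)
        = 1.477 × 0.2200 × (1 − 0.002343) / (1 − 0.2200) = 0.4156 mg/L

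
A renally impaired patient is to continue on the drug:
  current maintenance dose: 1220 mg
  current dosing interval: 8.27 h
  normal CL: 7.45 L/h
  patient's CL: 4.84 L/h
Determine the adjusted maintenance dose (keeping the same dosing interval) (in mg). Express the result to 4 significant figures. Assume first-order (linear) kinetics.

792.6 mg

To keep the same average steady-state level, dosing rate must scale with clearance.
CL ratio = 4.84 / 7.45 = 0.6497
New dose (same interval) = 1220 × 0.6497 = 792.6 mg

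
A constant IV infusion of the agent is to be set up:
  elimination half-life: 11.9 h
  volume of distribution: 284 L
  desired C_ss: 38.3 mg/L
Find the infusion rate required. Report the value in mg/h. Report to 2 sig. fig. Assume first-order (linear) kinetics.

630 mg/h

k = ln2 / t½ = 0.693147 / 11.9 = 0.05825 h⁻¹
CL = k × Vd = 0.05825 × 284 = 16.54 L/h
At steady state, infusion rate R₀ = Css × CL = 38.3 × 16.54 = 633.5 mg/h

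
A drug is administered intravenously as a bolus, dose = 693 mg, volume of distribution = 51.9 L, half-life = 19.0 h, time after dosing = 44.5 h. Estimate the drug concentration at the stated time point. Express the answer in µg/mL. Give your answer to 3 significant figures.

2.63 µg/mL

C₀ = Dose / Vd = 693.0 / 51.9 = 13.35 mg/L
k = ln2 / t½ = 0.693147 / 19.0 = 0.03648 h⁻¹
C = C₀ · e^(−k·t) = 13.35 × e^(−0.03648 × 44.5)
  = 13.35 × 0.1972 = 2.633 mg/L
(2.633 mg/L = 2.633 µg/mL)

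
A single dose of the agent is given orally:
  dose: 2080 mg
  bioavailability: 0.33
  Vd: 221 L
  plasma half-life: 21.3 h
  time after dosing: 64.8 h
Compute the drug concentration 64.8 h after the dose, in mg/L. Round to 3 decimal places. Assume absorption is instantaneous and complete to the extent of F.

0.377 mg/L

Amount reaching circulation = F × Dose = 0.33 × 2080 = 686.4 mg
C₀ = F·Dose / Vd = 686.4 / 221 = 3.106 mg/L
k = ln2 / t½ = 0.693147 / 21.3 = 0.03254 h⁻¹
C = C₀ · e^(−k·t) = 3.106 × e^(−0.03254 × 64.8)
  = 3.106 × 0.1214 = 0.3771 mg/L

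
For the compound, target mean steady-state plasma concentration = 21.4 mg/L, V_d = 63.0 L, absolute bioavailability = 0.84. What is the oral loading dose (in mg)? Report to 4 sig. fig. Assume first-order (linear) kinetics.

1605 mg

LD = Css × Vd / F = 21.4 × 63.0 / 0.84 = 1605 mg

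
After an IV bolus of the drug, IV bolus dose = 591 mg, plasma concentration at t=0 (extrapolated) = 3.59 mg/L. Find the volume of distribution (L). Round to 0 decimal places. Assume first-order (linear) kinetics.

Vd = Dose / C₀ = 591.0 / 3.59 = 164.6 L

165 L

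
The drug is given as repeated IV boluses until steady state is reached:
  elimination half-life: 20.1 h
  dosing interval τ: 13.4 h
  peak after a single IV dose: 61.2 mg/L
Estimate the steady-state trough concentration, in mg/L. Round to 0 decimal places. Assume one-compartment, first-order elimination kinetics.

k = ln2 / t½ = 0.693147 / 20.1 = 0.03448 h⁻¹
e^(−kτ) = e^(−0.03448 × 13.4) = 0.6300
Accumulation ratio R = 1 / (1 − e^(−kτ)) = 1 / (1 − 0.6300) = 2.703
Steady-state trough = C₀ × R × e^(−kτ) = 61.2 × 2.703 × 0.6300 = 104.2 mg/L

104 mg/L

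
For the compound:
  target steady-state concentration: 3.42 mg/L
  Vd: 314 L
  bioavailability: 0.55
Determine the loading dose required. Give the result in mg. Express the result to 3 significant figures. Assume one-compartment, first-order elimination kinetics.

1950 mg

LD = Css × Vd / F = 3.42 × 314 / 0.55 = 1953 mg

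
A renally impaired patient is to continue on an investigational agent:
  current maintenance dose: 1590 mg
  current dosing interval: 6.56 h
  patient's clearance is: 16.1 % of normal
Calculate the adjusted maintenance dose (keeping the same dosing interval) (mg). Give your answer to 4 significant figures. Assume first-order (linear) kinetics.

256.0 mg

To keep the same average steady-state level, dosing rate must scale with clearance.
CL ratio = 16.1 / 100 = 0.1610
New dose (same interval) = 1590 × 0.1610 = 256.0 mg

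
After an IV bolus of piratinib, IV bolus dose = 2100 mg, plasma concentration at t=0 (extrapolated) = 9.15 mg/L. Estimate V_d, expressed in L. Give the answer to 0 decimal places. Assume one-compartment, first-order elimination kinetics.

230 L

Vd = Dose / C₀ = 2100 / 9.15 = 229.5 L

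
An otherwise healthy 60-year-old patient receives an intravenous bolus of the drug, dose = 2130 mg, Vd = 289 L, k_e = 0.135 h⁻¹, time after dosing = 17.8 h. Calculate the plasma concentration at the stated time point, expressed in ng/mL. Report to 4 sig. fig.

C₀ = Dose / Vd = 2130 / 289 = 7.370 mg/L
C = C₀ · e^(−k·t) = 7.370 × e^(−0.1350 × 17.8)
  = 7.370 × 0.09045 = 0.6666 mg/L
Convert: 0.6666 mg/L × 1000 = 666.6 ng/mL

666.6 ng/mL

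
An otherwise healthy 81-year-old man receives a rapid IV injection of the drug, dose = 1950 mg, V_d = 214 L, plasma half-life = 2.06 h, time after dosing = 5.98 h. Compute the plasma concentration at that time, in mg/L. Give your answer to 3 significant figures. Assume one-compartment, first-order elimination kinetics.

C₀ = Dose / Vd = 1950 / 214 = 9.112 mg/L
k = ln2 / t½ = 0.693147 / 2.06 = 0.3365 h⁻¹
C = C₀ · e^(−k·t) = 9.112 × e^(−0.3365 × 5.98)
  = 9.112 × 0.1337 = 1.218 mg/L

1.22 mg/L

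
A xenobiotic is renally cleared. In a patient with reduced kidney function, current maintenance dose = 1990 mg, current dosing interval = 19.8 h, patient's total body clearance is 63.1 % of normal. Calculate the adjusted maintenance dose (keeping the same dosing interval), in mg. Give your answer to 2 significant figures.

To keep the same average steady-state level, dosing rate must scale with clearance.
CL ratio = 63.1 / 100 = 0.6310
New dose (same interval) = 1990 × 0.6310 = 1256 mg

1300 mg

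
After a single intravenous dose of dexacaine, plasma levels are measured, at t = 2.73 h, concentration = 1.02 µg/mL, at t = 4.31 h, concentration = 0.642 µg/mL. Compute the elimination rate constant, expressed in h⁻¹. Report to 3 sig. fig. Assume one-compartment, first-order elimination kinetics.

k = ln(C₁/C₂) / (t₂ − t₁) = ln(1.02/0.642) / (4.31 − 2.73)
  = 0.4630 / 1.580 = 0.2930 h⁻¹

0.293 h⁻¹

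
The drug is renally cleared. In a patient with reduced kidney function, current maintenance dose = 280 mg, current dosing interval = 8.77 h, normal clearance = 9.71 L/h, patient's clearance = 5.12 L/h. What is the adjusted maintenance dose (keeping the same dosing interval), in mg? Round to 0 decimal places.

To keep the same average steady-state level, dosing rate must scale with clearance.
CL ratio = 5.12 / 9.71 = 0.5273
New dose (same interval) = 280 × 0.5273 = 147.6 mg

148 mg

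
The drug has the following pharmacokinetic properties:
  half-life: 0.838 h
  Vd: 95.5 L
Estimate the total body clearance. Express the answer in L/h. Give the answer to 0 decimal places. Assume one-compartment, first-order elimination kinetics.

k = ln2 / t½ = 0.693147 / 0.838 = 0.8271 h⁻¹
CL = k × Vd = 0.8271 × 95.5 = 78.99 L/h

79 L/h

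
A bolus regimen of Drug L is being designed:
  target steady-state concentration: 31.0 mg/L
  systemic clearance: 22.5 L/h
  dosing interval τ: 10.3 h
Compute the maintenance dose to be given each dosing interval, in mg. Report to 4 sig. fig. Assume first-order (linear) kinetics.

At steady state, Dose/τ = Css × CL.
Dose = Css × CL × τ = 31.0 × 22.50 × 10.3 = 7184 mg

7184 mg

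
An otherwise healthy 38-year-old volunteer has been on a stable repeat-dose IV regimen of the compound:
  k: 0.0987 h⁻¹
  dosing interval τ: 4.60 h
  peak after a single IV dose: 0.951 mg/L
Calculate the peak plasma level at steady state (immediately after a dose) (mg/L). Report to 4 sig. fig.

e^(−kτ) = e^(−0.09870 × 4.60) = 0.6351
Accumulation ratio R = 1 / (1 − e^(−kτ)) = 1 / (1 − 0.6351) = 2.740
Steady-state peak = C₀ × R = 0.951 × 2.740 = 2.606 mg/L

2.606 mg/L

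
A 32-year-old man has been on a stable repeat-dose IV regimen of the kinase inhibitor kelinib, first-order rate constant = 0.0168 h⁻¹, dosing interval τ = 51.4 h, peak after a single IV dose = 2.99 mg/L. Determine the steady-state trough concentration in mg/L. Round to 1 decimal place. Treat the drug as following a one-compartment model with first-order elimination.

e^(−kτ) = e^(−0.01680 × 51.4) = 0.4217
Accumulation ratio R = 1 / (1 − e^(−kτ)) = 1 / (1 − 0.4217) = 1.729
Steady-state trough = C₀ × R × e^(−kτ) = 2.99 × 1.729 × 0.4217 = 2.180 mg/L

2.2 mg/L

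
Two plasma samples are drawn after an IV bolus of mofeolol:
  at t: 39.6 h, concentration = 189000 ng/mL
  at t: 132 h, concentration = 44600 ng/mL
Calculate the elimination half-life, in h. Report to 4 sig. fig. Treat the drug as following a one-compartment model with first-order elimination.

44.35 h

k = ln(C₁/C₂) / (t₂ − t₁) = ln(189000/44600) / (132 − 39.6)
  = 1.444 / 92.40 = 0.01563 h⁻¹
t½ = ln2 / k = 0.693147 / 0.01563 = 44.35 h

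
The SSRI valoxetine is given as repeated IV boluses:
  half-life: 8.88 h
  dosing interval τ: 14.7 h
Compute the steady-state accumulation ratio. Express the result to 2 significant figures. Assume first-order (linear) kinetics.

k = ln2 / t½ = 0.693147 / 8.88 = 0.07806 h⁻¹
e^(−kτ) = e^(−0.07806 × 14.7) = 0.3174
Accumulation ratio R = 1 / (1 − e^(−kτ)) = 1 / (1 − 0.3174) = 1.465

1.5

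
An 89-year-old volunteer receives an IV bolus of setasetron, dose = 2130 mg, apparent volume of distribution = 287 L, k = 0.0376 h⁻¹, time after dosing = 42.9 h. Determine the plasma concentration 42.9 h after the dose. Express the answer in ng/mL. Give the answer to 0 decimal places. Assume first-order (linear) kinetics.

C₀ = Dose / Vd = 2130 / 287 = 7.422 mg/L
C = C₀ · e^(−k·t) = 7.422 × e^(−0.03760 × 42.9)
  = 7.422 × 0.1993 = 1.479 mg/L
Convert: 1.479 mg/L × 1000 = 1479 ng/mL

1479 ng/mL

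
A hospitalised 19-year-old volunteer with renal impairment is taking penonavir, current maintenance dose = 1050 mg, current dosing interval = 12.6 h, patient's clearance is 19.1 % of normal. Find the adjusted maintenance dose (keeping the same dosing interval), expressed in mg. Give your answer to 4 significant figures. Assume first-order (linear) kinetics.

200.6 mg

To keep the same average steady-state level, dosing rate must scale with clearance.
CL ratio = 19.1 / 100 = 0.1910
New dose (same interval) = 1050 × 0.1910 = 200.6 mg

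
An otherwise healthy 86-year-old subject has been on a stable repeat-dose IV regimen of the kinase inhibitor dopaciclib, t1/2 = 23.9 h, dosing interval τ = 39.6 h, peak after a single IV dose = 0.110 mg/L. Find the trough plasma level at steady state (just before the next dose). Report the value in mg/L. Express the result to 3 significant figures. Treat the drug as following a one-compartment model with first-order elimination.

k = ln2 / t½ = 0.693147 / 23.9 = 0.02900 h⁻¹
e^(−kτ) = e^(−0.02900 × 39.6) = 0.3171
Accumulation ratio R = 1 / (1 − e^(−kτ)) = 1 / (1 − 0.3171) = 1.464
Steady-state trough = C₀ × R × e^(−kτ) = 0.110 × 1.464 × 0.3171 = 0.05107 mg/L

0.0511 mg/L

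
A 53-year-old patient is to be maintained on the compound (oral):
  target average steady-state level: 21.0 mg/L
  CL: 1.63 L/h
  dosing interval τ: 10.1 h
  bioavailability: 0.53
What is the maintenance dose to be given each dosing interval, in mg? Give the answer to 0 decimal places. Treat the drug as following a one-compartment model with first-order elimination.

652 mg

At steady state, F × (Dose/τ) = Css × CL.
Dose = Css × CL × τ / F = 21.0 × 1.630 × 10.1 / 0.53 = 652.3 mg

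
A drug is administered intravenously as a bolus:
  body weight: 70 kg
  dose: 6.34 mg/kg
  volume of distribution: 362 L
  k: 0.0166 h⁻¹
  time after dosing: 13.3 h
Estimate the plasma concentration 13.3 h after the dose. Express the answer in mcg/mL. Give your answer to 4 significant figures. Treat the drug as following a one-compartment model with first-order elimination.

0.9831 mcg/mL

Total dose = 6.34 × 70 = 443.8 mg
C₀ = Dose / Vd = 443.8 / 362 = 1.226 mg/L
C = C₀ · e^(−k·t) = 1.226 × e^(−0.01660 × 13.3)
  = 1.226 × 0.8019 = 0.9831 mg/L
(0.9831 mg/L = 0.9831 mcg/mL)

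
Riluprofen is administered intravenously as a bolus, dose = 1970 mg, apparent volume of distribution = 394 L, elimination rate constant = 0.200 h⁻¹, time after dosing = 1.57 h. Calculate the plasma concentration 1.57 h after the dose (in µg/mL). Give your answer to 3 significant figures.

3.65 µg/mL

C₀ = Dose / Vd = 1970 / 394 = 5.000 mg/L
C = C₀ · e^(−k·t) = 5.000 × e^(−0.2000 × 1.57)
  = 5.000 × 0.7305 = 3.653 mg/L
(3.653 mg/L = 3.653 µg/mL)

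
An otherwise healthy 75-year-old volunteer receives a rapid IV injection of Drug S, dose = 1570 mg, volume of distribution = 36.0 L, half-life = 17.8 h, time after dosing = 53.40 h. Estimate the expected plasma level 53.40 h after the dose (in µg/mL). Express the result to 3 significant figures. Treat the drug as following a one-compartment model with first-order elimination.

5.45 µg/mL

C₀ = Dose / Vd = 1570 / 36.0 = 43.61 mg/L
k = ln2 / t½ = 0.693147 / 17.8 = 0.03894 h⁻¹
t / t½ = 53.40 / 17.8 = 3 half-lives
C = C₀ × (1/2)^3 = 43.61 × 0.1250 = 5.451 mg/L
(5.451 mg/L = 5.451 µg/mL)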